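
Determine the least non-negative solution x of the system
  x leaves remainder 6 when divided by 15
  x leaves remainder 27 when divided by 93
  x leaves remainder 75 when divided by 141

gcd(15, 93) = 3 and 3 | (27 − 6), so the pair is consistent; merging gives x ≡ 306 (mod 465), where 465 = lcm(15, 93).
gcd(465, 141) = 3 and 3 | (75 − 306), so the pair is consistent; merging gives x ≡ 8676 (mod 21855), where 21855 = lcm(465, 141).
The solution is unique modulo lcm(15, 93, 141) = 21855.

8676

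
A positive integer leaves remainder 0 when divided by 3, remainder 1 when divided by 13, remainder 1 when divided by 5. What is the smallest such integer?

Combine the congruences pairwise.
From n ≡ 0 (mod 3) write n = 0 + 3t. Substituting into n ≡ 1 (mod 13) gives 3t ≡ 1 (mod 13), and since 3⁻¹ ≡ 9 (mod 13), t ≡ 9. Hence n ≡ 0 + 3·9 = 27 (mod 39).
From n ≡ 27 (mod 39) write n = 27 + 39t. Substituting into n ≡ 1 (mod 5) gives 39t ≡ 4 (mod 5), and since 4⁻¹ ≡ 4 (mod 5), t ≡ 1. Hence n ≡ 27 + 39·1 = 66 (mod 195).

66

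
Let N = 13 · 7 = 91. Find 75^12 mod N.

1

Mod 13: 75 ≡ 10; since 12 | 12, by Fermat 10^12 ≡ 1 (mod 13).
Mod 7: 75 ≡ 5; since 6 | 12, by Fermat 5^12 ≡ 1 (mod 7).
Combine by CRT: x ≡ 1 (mod 13), x ≡ 1 (mod 7) ⇒ x ≡ 1 (mod 91).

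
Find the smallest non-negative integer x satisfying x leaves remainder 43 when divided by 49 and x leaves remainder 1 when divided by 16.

From x ≡ 43 (mod 49) write x = 43 + 49t. Substituting into x ≡ 1 (mod 16) gives 49t ≡ 6 (mod 16), and since 1⁻¹ ≡ 1 (mod 16), t ≡ 6. Hence x ≡ 43 + 49·6 = 337 (mod 784).

337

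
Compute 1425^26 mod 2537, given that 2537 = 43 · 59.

Mod 43: 1425 ≡ 6; 6^26 ≡ 36 (mod 43).
Mod 59: 1425 ≡ 9; 9^26 ≡ 45 (mod 59).
Combine by CRT: x ≡ 36 (mod 43), x ≡ 45 (mod 59) ⇒ x ≡ 1756 (mod 2537).

1756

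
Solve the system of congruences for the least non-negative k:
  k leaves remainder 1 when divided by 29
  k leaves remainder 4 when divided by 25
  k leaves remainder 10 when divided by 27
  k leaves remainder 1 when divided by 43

123454

From k ≡ 1 (mod 29) write k = 1 + 29t. Substituting into k ≡ 4 (mod 25) gives 29t ≡ 3 (mod 25), and since 4⁻¹ ≡ 19 (mod 25), t ≡ 7. Hence k ≡ 1 + 29·7 = 204 (mod 725).
From k ≡ 204 (mod 725) write k = 204 + 725t. Substituting into k ≡ 10 (mod 27) gives 725t ≡ 22 (mod 27), and since 23⁻¹ ≡ 20 (mod 27), t ≡ 8. Hence k ≡ 204 + 725·8 = 6004 (mod 19575).
From k ≡ 6004 (mod 19575) write k = 6004 + 19575t. Substituting into k ≡ 1 (mod 43) gives 19575t ≡ 17 (mod 43), and since 10⁻¹ ≡ 13 (mod 43), t ≡ 6. Hence k ≡ 6004 + 19575·6 = 123454 (mod 841725).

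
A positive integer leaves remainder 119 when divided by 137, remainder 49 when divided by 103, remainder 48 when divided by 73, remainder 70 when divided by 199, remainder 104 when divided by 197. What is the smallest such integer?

From m ≡ 119 (mod 137) write m = 119 + 137t. Substituting into m ≡ 49 (mod 103) gives 137t ≡ 33 (mod 103), and since 34⁻¹ ≡ 100 (mod 103), t ≡ 4. Hence m ≡ 119 + 137·4 = 667 (mod 14111).
From m ≡ 667 (mod 14111) write m = 667 + 14111t. Substituting into m ≡ 48 (mod 73) gives 14111t ≡ 38 (mod 73), and since 22⁻¹ ≡ 10 (mod 73), t ≡ 15. Hence m ≡ 667 + 14111·15 = 212332 (mod 1030103).
From m ≡ 212332 (mod 1030103) write m = 212332 + 1030103t. Substituting into m ≡ 70 (mod 199) gives 1030103t ≡ 71 (mod 199), and since 79⁻¹ ≡ 131 (mod 199), t ≡ 147. Hence m ≡ 212332 + 1030103·147 = 151637473 (mod 204990497).
From m ≡ 151637473 (mod 204990497) write m = 151637473 + 204990497t. Substituting into m ≡ 104 (mod 197) gives 204990497t ≡ 32 (mod 197), and since 177⁻¹ ≡ 128 (mod 197), t ≡ 156. Hence m ≡ 151637473 + 204990497·156 = 32130155005 (mod 40383127909).

32130155005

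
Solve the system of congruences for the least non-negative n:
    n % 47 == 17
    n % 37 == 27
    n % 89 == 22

133967

From n ≡ 17 (mod 47) write n = 17 + 47t. Substituting into n ≡ 27 (mod 37) gives 47t ≡ 10 (mod 37), and since 10⁻¹ ≡ 26 (mod 37), t ≡ 1. Hence n ≡ 17 + 47·1 = 64 (mod 1739).
From n ≡ 64 (mod 1739) write n = 64 + 1739t. Substituting into n ≡ 22 (mod 89) gives 1739t ≡ 47 (mod 89), and since 48⁻¹ ≡ 13 (mod 89), t ≡ 77. Hence n ≡ 64 + 1739·77 = 133967 (mod 154771).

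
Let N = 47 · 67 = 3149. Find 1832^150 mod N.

Mod 47: 1832 ≡ 46; by Fermat, exponent reduces to 150 mod 46 = 12; 46^12 ≡ 1 (mod 47).
Mod 67: 1832 ≡ 23; by Fermat, exponent reduces to 150 mod 66 = 18; 23^18 ≡ 24 (mod 67).
Combine by CRT: x ≡ 1 (mod 47), x ≡ 24 (mod 67) ⇒ x ≡ 1364 (mod 3149).

1364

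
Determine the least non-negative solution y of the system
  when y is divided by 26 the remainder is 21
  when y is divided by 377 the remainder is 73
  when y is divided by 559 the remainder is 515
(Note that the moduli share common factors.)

6105

gcd(26, 377) = 13 and 13 | (73 − 21), so the pair is consistent; merging gives y ≡ 73 (mod 754), where 754 = lcm(26, 377).
gcd(754, 559) = 13 and 13 | (515 − 73), so the pair is consistent; merging gives y ≡ 6105 (mod 32422), where 32422 = lcm(754, 559).
The solution is unique modulo lcm(26, 377, 559) = 32422.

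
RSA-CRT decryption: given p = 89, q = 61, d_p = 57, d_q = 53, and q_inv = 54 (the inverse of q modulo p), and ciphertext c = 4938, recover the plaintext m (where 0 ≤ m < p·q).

2108

m₁ = c^(d_p) mod p: c ≡ 43 (mod 89), and 43^57 mod 89 = 61.
m₂ = c^(d_q) mod q: c ≡ 58 (mod 61), and 58^53 mod 61 = 34.
h = q_inv·(m₁ − m₂) mod p = 54·(61 − 34) mod 89 = 34.
m = m₂ + h·q = 34 + 34·61 = 2108.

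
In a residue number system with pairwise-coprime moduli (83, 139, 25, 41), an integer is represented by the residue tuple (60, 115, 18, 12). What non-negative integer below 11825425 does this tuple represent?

From x ≡ 60 (mod 83) write x = 60 + 83t. Substituting into x ≡ 115 (mod 139) gives 83t ≡ 55 (mod 139), and since 83⁻¹ ≡ 67 (mod 139), t ≡ 71. Hence x ≡ 60 + 83·71 = 5953 (mod 11537).
From x ≡ 5953 (mod 11537) write x = 5953 + 11537t. Substituting into x ≡ 18 (mod 25) gives 11537t ≡ 15 (mod 25), and since 12⁻¹ ≡ 23 (mod 25), t ≡ 20. Hence x ≡ 5953 + 11537·20 = 236693 (mod 288425).
From x ≡ 236693 (mod 288425) write x = 236693 + 288425t. Substituting into x ≡ 12 (mod 41) gives 288425t ≡ 12 (mod 41), and since 31⁻¹ ≡ 4 (mod 41), t ≡ 7. Hence x ≡ 236693 + 288425·7 = 2255668 (mod 11825425).

2255668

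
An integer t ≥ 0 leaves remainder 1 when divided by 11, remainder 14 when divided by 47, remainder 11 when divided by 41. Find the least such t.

From t ≡ 1 (mod 11) write t = 1 + 11s. Substituting into t ≡ 14 (mod 47) gives 11s ≡ 13 (mod 47), and since 11⁻¹ ≡ 30 (mod 47), s ≡ 14. Hence t ≡ 1 + 11·14 = 155 (mod 517).
From t ≡ 155 (mod 517) write t = 155 + 517s. Substituting into t ≡ 11 (mod 41) gives 517s ≡ 20 (mod 41), and since 25⁻¹ ≡ 23 (mod 41), s ≡ 9. Hence t ≡ 155 + 517·9 = 4808 (mod 21197).

4808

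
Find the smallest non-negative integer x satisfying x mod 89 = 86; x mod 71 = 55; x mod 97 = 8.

469294

The moduli are pairwise coprime; N = 89·71·97 = 612943.
N/89 = 6887; 6887 ≡ 34 (mod 89); 34·55 ≡ 1, so inverse 55.
N/71 = 8633; 8633 ≡ 42 (mod 71); 42·22 ≡ 1, so inverse 22.
N/97 = 6319; 6319 ≡ 14 (mod 97); 14·7 ≡ 1, so inverse 7.
x ≡ 86·6887·55 + 55·8633·22 + 8·6319·7 = 43375304.
43375304 mod 612943 = 469294.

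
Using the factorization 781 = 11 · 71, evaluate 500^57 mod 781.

146

Mod 11: 500 ≡ 5; by Fermat, exponent reduces to 57 mod 10 = 7; 5^7 ≡ 3 (mod 11).
Mod 71: 500 ≡ 3; 3^57 ≡ 4 (mod 71).
Combine by CRT: x ≡ 3 (mod 11), x ≡ 4 (mod 71) ⇒ x ≡ 146 (mod 781).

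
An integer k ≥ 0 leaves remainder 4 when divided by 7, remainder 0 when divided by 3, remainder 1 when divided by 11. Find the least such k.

144

From k ≡ 4 (mod 7) write k = 4 + 7t. Substituting into k ≡ 0 (mod 3) gives 7t ≡ 2 (mod 3), and since 1⁻¹ ≡ 1 (mod 3), t ≡ 2. Hence k ≡ 4 + 7·2 = 18 (mod 21).
From k ≡ 18 (mod 21) write k = 18 + 21t. Substituting into k ≡ 1 (mod 11) gives 21t ≡ 5 (mod 11), and since 10⁻¹ ≡ 10 (mod 11), t ≡ 6. Hence k ≡ 18 + 21·6 = 144 (mod 231).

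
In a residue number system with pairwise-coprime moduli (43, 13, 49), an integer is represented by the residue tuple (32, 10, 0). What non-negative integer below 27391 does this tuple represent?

The moduli are pairwise coprime; N = 43·13·49 = 27391.
N/43 = 637; 637 ≡ 35 (mod 43); 35·16 ≡ 1, so inverse 16.
N/13 = 2107; 2107 ≡ 1 (mod 13), inverse 1.
N/49 = 559; 559 ≡ 20 (mod 49); 20·27 ≡ 1, so inverse 27.
x ≡ 32·637·16 + 10·2107·1 + 0·559·27 = 347214.
347214 mod 27391 = 18522.

18522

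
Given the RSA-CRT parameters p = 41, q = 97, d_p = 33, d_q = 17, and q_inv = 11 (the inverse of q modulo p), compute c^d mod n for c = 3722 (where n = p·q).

m₁ = c^(d_p) mod p: c ≡ 32 (mod 41), and 32^33 mod 41 = 32.
m₂ = c^(d_q) mod q: c ≡ 36 (mod 97), and 36^17 mod 97 = 62.
h = q_inv·(m₁ − m₂) mod p = 11·(32 − 62) mod 41 = 39.
m = m₂ + h·q = 62 + 39·97 = 3845.

3845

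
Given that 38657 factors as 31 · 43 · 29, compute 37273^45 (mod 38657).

Mod 31: 37273 ≡ 11; by Fermat, exponent reduces to 45 mod 30 = 15; 11^15 ≡ 30 (mod 31).
Mod 43: 37273 ≡ 35; by Fermat, exponent reduces to 45 mod 42 = 3; 35^3 ≡ 4 (mod 43).
Mod 29: 37273 ≡ 8; by Fermat, exponent reduces to 45 mod 28 = 17; 8^17 ≡ 10 (mod 29).
Combine by CRT: x ≡ 30 (mod 31), x ≡ 4 (mod 43), x ≡ 10 (mod 29) ⇒ x ≡ 13205 (mod 38657).

13205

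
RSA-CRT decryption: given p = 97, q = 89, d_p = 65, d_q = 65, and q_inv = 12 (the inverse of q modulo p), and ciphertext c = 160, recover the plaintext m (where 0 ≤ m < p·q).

1518

m₁ = c^(d_p) mod p: c ≡ 63 (mod 97), and 63^65 mod 97 = 63.
m₂ = c^(d_q) mod q: c ≡ 71 (mod 89), and 71^65 mod 89 = 5.
h = q_inv·(m₁ − m₂) mod p = 12·(63 − 5) mod 97 = 17.
m = m₂ + h·q = 5 + 17·89 = 1518.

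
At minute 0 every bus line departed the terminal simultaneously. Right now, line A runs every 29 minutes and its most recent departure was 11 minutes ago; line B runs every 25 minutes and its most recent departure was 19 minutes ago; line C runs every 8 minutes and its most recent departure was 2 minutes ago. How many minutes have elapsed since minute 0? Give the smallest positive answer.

794

From t ≡ 11 (mod 29) write t = 11 + 29s. Substituting into t ≡ 19 (mod 25) gives 29s ≡ 8 (mod 25), and since 4⁻¹ ≡ 19 (mod 25), s ≡ 2. Hence t ≡ 11 + 29·2 = 69 (mod 725).
From t ≡ 69 (mod 725) write t = 69 + 725s. Substituting into t ≡ 2 (mod 8) gives 725s ≡ 5 (mod 8), and since 5⁻¹ ≡ 5 (mod 8), s ≡ 1. Hence t ≡ 69 + 725·1 = 794 (mod 5800).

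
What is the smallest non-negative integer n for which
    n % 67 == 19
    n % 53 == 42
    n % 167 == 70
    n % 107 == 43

25326622

The moduli are pairwise coprime; M = 67·53·167·107 = 63452819.
M/67 = 947057; 947057 ≡ 12 (mod 67); 12·28 ≡ 1, so inverse 28.
M/53 = 1197223; 1197223 ≡ 6 (mod 53); 6·9 ≡ 1, so inverse 9.
M/167 = 379957; 379957 ≡ 32 (mod 167); 32·47 ≡ 1, so inverse 47.
M/107 = 593017; 593017 ≡ 23 (mod 107); 23·14 ≡ 1, so inverse 14.
n ≡ 19·947057·28 + 42·1197223·9 + 70·379957·47 + 43·593017·14 = 2563439382.
2563439382 mod 63452819 = 25326622.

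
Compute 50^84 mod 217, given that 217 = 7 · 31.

78

Mod 7: 50 ≡ 1; since 6 | 84, by Fermat 1^84 ≡ 1 (mod 7).
Mod 31: 50 ≡ 19; by Fermat, exponent reduces to 84 mod 30 = 24; 19^24 ≡ 16 (mod 31).
Combine by CRT: x ≡ 1 (mod 7), x ≡ 16 (mod 31) ⇒ x ≡ 78 (mod 217).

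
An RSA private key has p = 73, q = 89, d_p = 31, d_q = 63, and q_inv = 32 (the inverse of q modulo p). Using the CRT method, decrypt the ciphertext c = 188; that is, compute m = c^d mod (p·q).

m₁ = c^(d_p) mod p: c ≡ 42 (mod 73), and 42^31 mod 73 = 20.
m₂ = c^(d_q) mod q: c ≡ 10 (mod 89), and 10^63 mod 89 = 72.
h = q_inv·(m₁ − m₂) mod p = 32·(20 − 72) mod 73 = 15.
m = m₂ + h·q = 72 + 15·89 = 1407.

1407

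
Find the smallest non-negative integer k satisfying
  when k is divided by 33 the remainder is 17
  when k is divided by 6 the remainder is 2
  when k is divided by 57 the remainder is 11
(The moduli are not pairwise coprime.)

182

gcd(33, 6) = 3 and 3 | (2 − 17), so the pair is consistent; merging gives k ≡ 50 (mod 66), where 66 = lcm(33, 6).
gcd(66, 57) = 3 and 3 | (11 − 50), so the pair is consistent; merging gives k ≡ 182 (mod 1254), where 1254 = lcm(66, 57).
The solution is unique modulo lcm(33, 6, 57) = 1254.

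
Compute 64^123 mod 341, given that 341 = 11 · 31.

256

Mod 11: 64 ≡ 9; by Fermat, exponent reduces to 123 mod 10 = 3; 9^3 ≡ 3 (mod 11).
Mod 31: 64 ≡ 2; by Fermat, exponent reduces to 123 mod 30 = 3; 2^3 ≡ 8 (mod 31).
Combine by CRT: x ≡ 3 (mod 11), x ≡ 8 (mod 31) ⇒ x ≡ 256 (mod 341).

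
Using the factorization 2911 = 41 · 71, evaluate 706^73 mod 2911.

Mod 41: 706 ≡ 9; by Fermat, exponent reduces to 73 mod 40 = 33; 9^33 ≡ 9 (mod 41).
Mod 71: 706 ≡ 67; by Fermat, exponent reduces to 73 mod 70 = 3; 67^3 ≡ 7 (mod 71).
Combine by CRT: x ≡ 9 (mod 41), x ≡ 7 (mod 71) ⇒ x ≡ 788 (mod 2911).

788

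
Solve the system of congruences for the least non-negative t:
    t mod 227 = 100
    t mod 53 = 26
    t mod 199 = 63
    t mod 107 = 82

192938523

The moduli are pairwise coprime; N = 227·53·199·107 = 256176083.
N/227 = 1128529; 1128529 ≡ 112 (mod 227); 112·75 ≡ 1, so inverse 75.
N/53 = 4833511; 4833511 ≡ 17 (mod 53); 17·25 ≡ 1, so inverse 25.
N/199 = 1287317; 1287317 ≡ 185 (mod 199); 185·71 ≡ 1, so inverse 71.
N/107 = 2394169; 2394169 ≡ 44 (mod 107); 44·90 ≡ 1, so inverse 90.
t ≡ 100·1128529·75 + 26·4833511·25 + 63·1287317·71 + 82·2394169·90 = 35032885811.
35032885811 mod 256176083 = 192938523.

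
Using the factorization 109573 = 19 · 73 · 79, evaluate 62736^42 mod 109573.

43897

Mod 19: 62736 ≡ 17; by Fermat, exponent reduces to 42 mod 18 = 6; 17^6 ≡ 7 (mod 19).
Mod 73: 62736 ≡ 29; 29^42 ≡ 24 (mod 73).
Mod 79: 62736 ≡ 10; 10^42 ≡ 52 (mod 79).
Combine by CRT: x ≡ 7 (mod 19), x ≡ 24 (mod 73), x ≡ 52 (mod 79) ⇒ x ≡ 43897 (mod 109573).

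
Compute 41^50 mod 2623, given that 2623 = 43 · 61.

428

Mod 43: 41 ≡ 41; by Fermat, exponent reduces to 50 mod 42 = 8; 41^8 ≡ 41 (mod 43).
Mod 61: 41 ≡ 41; 41^50 ≡ 1 (mod 61).
Combine by CRT: x ≡ 41 (mod 43), x ≡ 1 (mod 61) ⇒ x ≡ 428 (mod 2623).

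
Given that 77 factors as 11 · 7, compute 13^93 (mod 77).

Mod 11: 13 ≡ 2; by Fermat, exponent reduces to 93 mod 10 = 3; 2^3 ≡ 8 (mod 11).
Mod 7: 13 ≡ 6; by Fermat, exponent reduces to 93 mod 6 = 3; 6^3 ≡ 6 (mod 7).
Combine by CRT: x ≡ 8 (mod 11), x ≡ 6 (mod 7) ⇒ x ≡ 41 (mod 77).

41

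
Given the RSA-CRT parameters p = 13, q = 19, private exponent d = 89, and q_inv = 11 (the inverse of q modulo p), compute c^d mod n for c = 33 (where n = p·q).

167

d_p = d mod (p−1) = 89 mod 12 = 5; d_q = d mod (q−1) = 17.
m₁ = c^(d_p) mod p: c ≡ 7 (mod 13), and 7^5 mod 13 = 11.
m₂ = c^(d_q) mod q: c ≡ 14 (mod 19), and 14^17 mod 19 = 15.
h = q_inv·(m₁ − m₂) mod p = 11·(11 − 15) mod 13 = 8.
m = m₂ + h·q = 15 + 8·19 = 167.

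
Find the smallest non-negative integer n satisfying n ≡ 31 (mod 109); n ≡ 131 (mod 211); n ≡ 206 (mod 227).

4336814

Combine the congruences pairwise.
From n ≡ 31 (mod 109) write n = 31 + 109t. Substituting into n ≡ 131 (mod 211) gives 109t ≡ 100 (mod 211), and since 109⁻¹ ≡ 151 (mod 211), t ≡ 119. Hence n ≡ 31 + 109·119 = 13002 (mod 22999).
From n ≡ 13002 (mod 22999) write n = 13002 + 22999t. Substituting into n ≡ 206 (mod 227) gives 22999t ≡ 143 (mod 227), and since 72⁻¹ ≡ 41 (mod 227), t ≡ 188. Hence n ≡ 13002 + 22999·188 = 4336814 (mod 5220773).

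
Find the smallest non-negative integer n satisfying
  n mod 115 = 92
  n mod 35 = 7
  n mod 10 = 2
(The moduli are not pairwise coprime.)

gcd(115, 35) = 5 and 5 | (7 − 92), so the pair is consistent; merging gives n ≡ 322 (mod 805), where 805 = lcm(115, 35).
gcd(805, 10) = 5 and 5 | (2 − 322), so the pair is consistent; merging gives n ≡ 322 (mod 1610), where 1610 = lcm(805, 10).
The solution is unique modulo lcm(115, 35, 10) = 1610.

322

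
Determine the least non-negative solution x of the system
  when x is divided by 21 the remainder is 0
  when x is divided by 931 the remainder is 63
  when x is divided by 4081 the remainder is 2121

1287636

Combine the congruences pairwise.
gcd(21, 931) = 7 and 7 | (63 − 0), so the pair is consistent; merging gives x ≡ 63 (mod 2793), where 2793 = lcm(21, 931).
gcd(2793, 4081) = 7 and 7 | (2121 − 63), so the pair is consistent; merging gives x ≡ 1287636 (mod 1628319), where 1628319 = lcm(2793, 4081).
The solution is unique modulo lcm(21, 931, 4081) = 1628319.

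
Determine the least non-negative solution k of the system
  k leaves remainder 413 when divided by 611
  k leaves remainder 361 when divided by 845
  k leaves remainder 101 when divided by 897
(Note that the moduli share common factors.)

2220176

Combine the congruences pairwise.
gcd(611, 845) = 13 and 13 | (361 − 413), so the pair is consistent; merging gives k ≡ 35851 (mod 39715), where 39715 = lcm(611, 845).
gcd(39715, 897) = 13 and 13 | (101 − 35851), so the pair is consistent; merging gives k ≡ 2220176 (mod 2740335), where 2740335 = lcm(39715, 897).
The solution is unique modulo lcm(611, 845, 897) = 2740335.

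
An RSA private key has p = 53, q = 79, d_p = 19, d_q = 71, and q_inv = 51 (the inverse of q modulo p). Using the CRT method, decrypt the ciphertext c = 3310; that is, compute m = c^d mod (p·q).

452

m₁ = c^(d_p) mod p: c ≡ 24 (mod 53), and 24^19 mod 53 = 28.
m₂ = c^(d_q) mod q: c ≡ 71 (mod 79), and 71^71 mod 79 = 57.
h = q_inv·(m₁ − m₂) mod p = 51·(28 − 57) mod 53 = 5.
m = m₂ + h·q = 57 + 5·79 = 452.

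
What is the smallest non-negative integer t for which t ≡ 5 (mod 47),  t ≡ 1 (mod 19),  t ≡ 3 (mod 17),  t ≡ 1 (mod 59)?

721925

From t ≡ 5 (mod 47) write t = 5 + 47s. Substituting into t ≡ 1 (mod 19) gives 47s ≡ 15 (mod 19), and since 9⁻¹ ≡ 17 (mod 19), s ≡ 8. Hence t ≡ 5 + 47·8 = 381 (mod 893).
From t ≡ 381 (mod 893) write t = 381 + 893s. Substituting into t ≡ 3 (mod 17) gives 893s ≡ 13 (mod 17), and since 9⁻¹ ≡ 2 (mod 17), s ≡ 9. Hence t ≡ 381 + 893·9 = 8418 (mod 15181).
From t ≡ 8418 (mod 15181) write t = 8418 + 15181s. Substituting into t ≡ 1 (mod 59) gives 15181s ≡ 20 (mod 59), and since 18⁻¹ ≡ 23 (mod 59), s ≡ 47. Hence t ≡ 8418 + 15181·47 = 721925 (mod 895679).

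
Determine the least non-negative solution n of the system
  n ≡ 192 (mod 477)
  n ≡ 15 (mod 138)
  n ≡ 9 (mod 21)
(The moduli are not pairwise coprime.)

gcd(477, 138) = 3 and 3 | (15 − 192), so the pair is consistent; merging gives n ≡ 19749 (mod 21942), where 21942 = lcm(477, 138).
gcd(21942, 21) = 3 and 3 | (9 − 19749), so the pair is consistent; merging gives n ≡ 19749 (mod 153594), where 153594 = lcm(21942, 21).
The solution is unique modulo lcm(477, 138, 21) = 153594.

19749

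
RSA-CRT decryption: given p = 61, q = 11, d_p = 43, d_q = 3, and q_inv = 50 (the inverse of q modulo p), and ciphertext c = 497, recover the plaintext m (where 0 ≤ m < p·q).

m₁ = c^(d_p) mod p: c ≡ 9 (mod 61), and 9^43 mod 61 = 58.
m₂ = c^(d_q) mod q: c ≡ 2 (mod 11), and 2^3 mod 11 = 8.
h = q_inv·(m₁ − m₂) mod p = 50·(58 − 8) mod 61 = 60.
m = m₂ + h·q = 8 + 60·11 = 668.

668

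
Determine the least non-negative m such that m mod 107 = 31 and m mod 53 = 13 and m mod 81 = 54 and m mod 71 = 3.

The moduli are pairwise coprime; N = 107·53·81·71 = 32613921.
N/107 = 304803; 304803 ≡ 67 (mod 107); 67·8 ≡ 1, so inverse 8.
N/53 = 615357; 615357 ≡ 27 (mod 53); 27·2 ≡ 1, so inverse 2.
N/81 = 402641; 402641 ≡ 71 (mod 81); 71·8 ≡ 1, so inverse 8.
N/71 = 459351; 459351 ≡ 52 (mod 71); 52·56 ≡ 1, so inverse 56.
m ≡ 31·304803·8 + 13·615357·2 + 54·402641·8 + 3·459351·56 = 342702306.
342702306 mod 32613921 = 16563096.

16563096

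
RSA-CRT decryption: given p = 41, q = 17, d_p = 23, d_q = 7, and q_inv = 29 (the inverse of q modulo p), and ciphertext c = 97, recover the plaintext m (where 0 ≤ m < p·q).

m₁ = c^(d_p) mod p: c ≡ 15 (mod 41), and 15^23 mod 41 = 28.
m₂ = c^(d_q) mod q: c ≡ 12 (mod 17), and 12^7 mod 17 = 7.
h = q_inv·(m₁ − m₂) mod p = 29·(28 − 7) mod 41 = 35.
m = m₂ + h·q = 7 + 35·17 = 602.

602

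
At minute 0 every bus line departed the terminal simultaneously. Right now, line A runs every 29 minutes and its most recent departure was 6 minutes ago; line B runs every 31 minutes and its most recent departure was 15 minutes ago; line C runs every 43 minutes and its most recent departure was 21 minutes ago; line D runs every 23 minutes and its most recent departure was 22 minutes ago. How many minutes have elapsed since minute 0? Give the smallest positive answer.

184620

The moduli are pairwise coprime; N = 29·31·43·23 = 889111.
N/29 = 30659; 30659 ≡ 6 (mod 29); 6·5 ≡ 1, so inverse 5.
N/31 = 28681; 28681 ≡ 6 (mod 31); 6·26 ≡ 1, so inverse 26.
N/43 = 20677; 20677 ≡ 37 (mod 43); 37·7 ≡ 1, so inverse 7.
N/23 = 38657; 38657 ≡ 17 (mod 23); 17·19 ≡ 1, so inverse 19.
t ≡ 6·30659·5 + 15·28681·26 + 21·20677·7 + 22·38657·19 = 31303505.
31303505 mod 889111 = 184620.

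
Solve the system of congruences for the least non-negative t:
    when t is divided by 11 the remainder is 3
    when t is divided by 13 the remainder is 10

36

Combine the congruences pairwise.
From t ≡ 3 (mod 11) write t = 3 + 11s. Substituting into t ≡ 10 (mod 13) gives 11s ≡ 7 (mod 13), and since 11⁻¹ ≡ 6 (mod 13), s ≡ 3. Hence t ≡ 3 + 11·3 = 36 (mod 143).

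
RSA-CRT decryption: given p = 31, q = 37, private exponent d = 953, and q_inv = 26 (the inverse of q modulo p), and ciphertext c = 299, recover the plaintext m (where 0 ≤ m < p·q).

1135

d_p = d mod (p−1) = 953 mod 30 = 23; d_q = d mod (q−1) = 17.
m₁ = c^(d_p) mod p: c ≡ 20 (mod 31), and 20^23 mod 31 = 19.
m₂ = c^(d_q) mod q: c ≡ 3 (mod 37), and 3^17 mod 37 = 25.
h = q_inv·(m₁ − m₂) mod p = 26·(19 − 25) mod 31 = 30.
m = m₂ + h·q = 25 + 30·37 = 1135.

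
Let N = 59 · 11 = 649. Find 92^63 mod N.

339

Mod 59: 92 ≡ 33; by Fermat, exponent reduces to 63 mod 58 = 5; 33^5 ≡ 44 (mod 59).
Mod 11: 92 ≡ 4; by Fermat, exponent reduces to 63 mod 10 = 3; 4^3 ≡ 9 (mod 11).
Combine by CRT: x ≡ 44 (mod 59), x ≡ 9 (mod 11) ⇒ x ≡ 339 (mod 649).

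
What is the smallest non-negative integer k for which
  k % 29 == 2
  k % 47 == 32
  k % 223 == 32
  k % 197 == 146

43286562

From k ≡ 2 (mod 29) write k = 2 + 29t. Substituting into k ≡ 32 (mod 47) gives 29t ≡ 30 (mod 47), and since 29⁻¹ ≡ 13 (mod 47), t ≡ 14. Hence k ≡ 2 + 29·14 = 408 (mod 1363).
From k ≡ 408 (mod 1363) write k = 408 + 1363t. Substituting into k ≡ 32 (mod 223) gives 1363t ≡ 70 (mod 223), and since 25⁻¹ ≡ 116 (mod 223), t ≡ 92. Hence k ≡ 408 + 1363·92 = 125804 (mod 303949).
From k ≡ 125804 (mod 303949) write k = 125804 + 303949t. Substituting into k ≡ 146 (mod 197) gives 303949t ≡ 28 (mod 197), and since 175⁻¹ ≡ 188 (mod 197), t ≡ 142. Hence k ≡ 125804 + 303949·142 = 43286562 (mod 59877953).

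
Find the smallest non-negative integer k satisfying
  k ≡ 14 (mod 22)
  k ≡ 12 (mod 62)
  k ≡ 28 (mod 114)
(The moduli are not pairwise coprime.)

22828

gcd(22, 62) = 2 and 2 | (12 − 14), so the pair is consistent; merging gives k ≡ 322 (mod 682), where 682 = lcm(22, 62).
gcd(682, 114) = 2 and 2 | (28 − 322), so the pair is consistent; merging gives k ≡ 22828 (mod 38874), where 38874 = lcm(682, 114).
The solution is unique modulo lcm(22, 62, 114) = 38874.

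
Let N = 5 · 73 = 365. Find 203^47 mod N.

182

Mod 5: 203 ≡ 3; by Fermat, exponent reduces to 47 mod 4 = 3; 3^3 ≡ 2 (mod 5).
Mod 73: 203 ≡ 57; 57^47 ≡ 36 (mod 73).
Combine by CRT: x ≡ 2 (mod 5), x ≡ 36 (mod 73) ⇒ x ≡ 182 (mod 365).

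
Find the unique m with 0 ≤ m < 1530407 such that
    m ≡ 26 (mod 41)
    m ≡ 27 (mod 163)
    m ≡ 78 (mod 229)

The moduli are pairwise coprime; N = 41·163·229 = 1530407.
N/41 = 37327; 37327 ≡ 17 (mod 41); 17·29 ≡ 1, so inverse 29.
N/163 = 9389; 9389 ≡ 98 (mod 163); 98·5 ≡ 1, so inverse 5.
N/229 = 6683; 6683 ≡ 42 (mod 229); 42·60 ≡ 1, so inverse 60.
m ≡ 26·37327·29 + 27·9389·5 + 78·6683·60 = 60688513.
60688513 mod 1530407 = 1002640.

1002640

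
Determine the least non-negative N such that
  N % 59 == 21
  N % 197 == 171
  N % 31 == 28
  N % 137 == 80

37012137

The moduli are pairwise coprime; M = 59·197·31·137 = 49362881.
M/59 = 836659; 836659 ≡ 39 (mod 59); 39·56 ≡ 1, so inverse 56.
M/197 = 250573; 250573 ≡ 186 (mod 197); 186·179 ≡ 1, so inverse 179.
M/31 = 1592351; 1592351 ≡ 5 (mod 31); 5·25 ≡ 1, so inverse 25.
M/137 = 360313; 360313 ≡ 3 (mod 137); 3·46 ≡ 1, so inverse 46.
N ≡ 21·836659·56 + 171·250573·179 + 28·1592351·25 + 80·360313·46 = 11094297481.
11094297481 mod 49362881 = 37012137.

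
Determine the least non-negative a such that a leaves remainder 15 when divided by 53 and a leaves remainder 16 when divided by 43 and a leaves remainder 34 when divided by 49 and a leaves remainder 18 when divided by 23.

1525355

From a ≡ 15 (mod 53) write a = 15 + 53t. Substituting into a ≡ 16 (mod 43) gives 53t ≡ 1 (mod 43), and since 10⁻¹ ≡ 13 (mod 43), t ≡ 13. Hence a ≡ 15 + 53·13 = 704 (mod 2279).
From a ≡ 704 (mod 2279) write a = 704 + 2279t. Substituting into a ≡ 34 (mod 49) gives 2279t ≡ 16 (mod 49), and since 25⁻¹ ≡ 2 (mod 49), t ≡ 32. Hence a ≡ 704 + 2279·32 = 73632 (mod 111671).
From a ≡ 73632 (mod 111671) write a = 73632 + 111671t. Substituting into a ≡ 18 (mod 23) gives 111671t ≡ 9 (mod 23), and since 6⁻¹ ≡ 4 (mod 23), t ≡ 13. Hence a ≡ 73632 + 111671·13 = 1525355 (mod 2568433).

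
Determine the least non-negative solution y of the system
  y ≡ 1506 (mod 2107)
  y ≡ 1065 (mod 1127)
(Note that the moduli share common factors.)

7827

Combine the congruences pairwise.
gcd(2107, 1127) = 49 and 49 | (1065 − 1506), so the pair is consistent; merging gives y ≡ 7827 (mod 48461), where 48461 = lcm(2107, 1127).
The solution is unique modulo lcm(2107, 1127) = 48461.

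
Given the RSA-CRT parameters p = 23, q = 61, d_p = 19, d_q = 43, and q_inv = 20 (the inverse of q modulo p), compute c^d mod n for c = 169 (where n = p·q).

m₁ = c^(d_p) mod p: c ≡ 8 (mod 23), and 8^19 mod 23 = 4.
m₂ = c^(d_q) mod q: c ≡ 47 (mod 61), and 47^43 mod 61 = 47.
h = q_inv·(m₁ − m₂) mod p = 20·(4 − 47) mod 23 = 14.
m = m₂ + h·q = 47 + 14·61 = 901.

901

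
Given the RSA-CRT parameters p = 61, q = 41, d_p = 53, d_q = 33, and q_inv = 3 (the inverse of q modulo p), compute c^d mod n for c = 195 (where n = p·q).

1419

m₁ = c^(d_p) mod p: c ≡ 12 (mod 61), and 12^53 mod 61 = 16.
m₂ = c^(d_q) mod q: c ≡ 31 (mod 41), and 31^33 mod 41 = 25.
h = q_inv·(m₁ − m₂) mod p = 3·(16 − 25) mod 61 = 34.
m = m₂ + h·q = 25 + 34·41 = 1419.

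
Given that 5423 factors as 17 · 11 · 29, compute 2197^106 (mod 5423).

1631

Mod 17: 2197 ≡ 4; by Fermat, exponent reduces to 106 mod 16 = 10; 4^10 ≡ 16 (mod 17).
Mod 11: 2197 ≡ 8; by Fermat, exponent reduces to 106 mod 10 = 6; 8^6 ≡ 3 (mod 11).
Mod 29: 2197 ≡ 22; by Fermat, exponent reduces to 106 mod 28 = 22; 22^22 ≡ 7 (mod 29).
Combine by CRT: x ≡ 16 (mod 17), x ≡ 3 (mod 11), x ≡ 7 (mod 29) ⇒ x ≡ 1631 (mod 5423).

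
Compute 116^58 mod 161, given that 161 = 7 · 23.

116

Mod 7: 116 ≡ 4; by Fermat, exponent reduces to 58 mod 6 = 4; 4^4 ≡ 4 (mod 7).
Mod 23: 116 ≡ 1; by Fermat, exponent reduces to 58 mod 22 = 14; 1^14 ≡ 1 (mod 23).
Combine by CRT: x ≡ 4 (mod 7), x ≡ 1 (mod 23) ⇒ x ≡ 116 (mod 161).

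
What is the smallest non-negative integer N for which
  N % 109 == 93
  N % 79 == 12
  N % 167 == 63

1182089

The moduli are pairwise coprime; M = 109·79·167 = 1438037.
M/109 = 13193; 13193 ≡ 4 (mod 109); 4·82 ≡ 1, so inverse 82.
M/79 = 18203; 18203 ≡ 33 (mod 79); 33·12 ≡ 1, so inverse 12.
M/167 = 8611; 8611 ≡ 94 (mod 167); 94·16 ≡ 1, so inverse 16.
N ≡ 93·13193·82 + 12·18203·12 + 63·8611·16 = 111910938.
111910938 mod 1438037 = 1182089.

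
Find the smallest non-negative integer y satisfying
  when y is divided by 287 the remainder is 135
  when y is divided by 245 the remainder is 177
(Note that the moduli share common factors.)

gcd(287, 245) = 7 and 7 | (177 − 135), so the pair is consistent; merging gives y ≡ 422 (mod 10045), where 10045 = lcm(287, 245).
The solution is unique modulo lcm(287, 245) = 10045.

422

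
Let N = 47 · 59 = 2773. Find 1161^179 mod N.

Mod 47: 1161 ≡ 33; by Fermat, exponent reduces to 179 mod 46 = 41; 33^41 ≡ 31 (mod 47).
Mod 59: 1161 ≡ 40; by Fermat, exponent reduces to 179 mod 58 = 5; 40^5 ≡ 13 (mod 59).
Combine by CRT: x ≡ 31 (mod 47), x ≡ 13 (mod 59) ⇒ x ≡ 1488 (mod 2773).

1488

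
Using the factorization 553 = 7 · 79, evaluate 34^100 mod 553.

239

Mod 7: 34 ≡ 6; by Fermat, exponent reduces to 100 mod 6 = 4; 6^4 ≡ 1 (mod 7).
Mod 79: 34 ≡ 34; by Fermat, exponent reduces to 100 mod 78 = 22; 34^22 ≡ 2 (mod 79).
Combine by CRT: x ≡ 1 (mod 7), x ≡ 2 (mod 79) ⇒ x ≡ 239 (mod 553).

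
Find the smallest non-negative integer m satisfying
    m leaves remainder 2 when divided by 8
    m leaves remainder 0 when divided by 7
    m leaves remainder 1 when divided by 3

154

The moduli are pairwise coprime; N = 8·7·3 = 168.
N/8 = 21; 21 ≡ 5 (mod 8); 5·5 ≡ 1, so inverse 5.
N/7 = 24; 24 ≡ 3 (mod 7); 3·5 ≡ 1, so inverse 5.
N/3 = 56; 56 ≡ 2 (mod 3); 2·2 ≡ 1, so inverse 2.
m ≡ 2·21·5 + 0·24·5 + 1·56·2 = 322.
322 mod 168 = 154.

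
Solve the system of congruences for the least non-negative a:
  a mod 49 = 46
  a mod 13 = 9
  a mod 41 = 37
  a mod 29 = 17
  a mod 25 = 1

7787126

The moduli are pairwise coprime; N = 49·13·41·29·25 = 18934825.
N/49 = 386425; 386425 ≡ 11 (mod 49); 11·9 ≡ 1, so inverse 9.
N/13 = 1456525; 1456525 ≡ 5 (mod 13); 5·8 ≡ 1, so inverse 8.
N/41 = 461825; 461825 ≡ 1 (mod 41), inverse 1.
N/29 = 652925; 652925 ≡ 19 (mod 29); 19·26 ≡ 1, so inverse 26.
N/25 = 757393; 757393 ≡ 18 (mod 25); 18·7 ≡ 1, so inverse 7.
a ≡ 46·386425·9 + 9·1456525·8 + 37·461825·1 + 17·652925·26 + 1·757393·7 = 575831876.
575831876 mod 18934825 = 7787126.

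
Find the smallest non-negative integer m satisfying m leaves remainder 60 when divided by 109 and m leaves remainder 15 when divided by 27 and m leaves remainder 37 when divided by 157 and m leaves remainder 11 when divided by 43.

17032182

From m ≡ 60 (mod 109) write m = 60 + 109t. Substituting into m ≡ 15 (mod 27) gives 109t ≡ 9 (mod 27), and since 1⁻¹ ≡ 1 (mod 27), t ≡ 9. Hence m ≡ 60 + 109·9 = 1041 (mod 2943).
From m ≡ 1041 (mod 2943) write m = 1041 + 2943t. Substituting into m ≡ 37 (mod 157) gives 2943t ≡ 95 (mod 157), and since 117⁻¹ ≡ 51 (mod 157), t ≡ 135. Hence m ≡ 1041 + 2943·135 = 398346 (mod 462051).
From m ≡ 398346 (mod 462051) write m = 398346 + 462051t. Substituting into m ≡ 11 (mod 43) gives 462051t ≡ 17 (mod 43), and since 16⁻¹ ≡ 35 (mod 43), t ≡ 36. Hence m ≡ 398346 + 462051·36 = 17032182 (mod 19868193).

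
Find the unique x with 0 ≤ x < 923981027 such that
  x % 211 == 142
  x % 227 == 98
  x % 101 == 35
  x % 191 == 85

142961293

The moduli are pairwise coprime; N = 211·227·101·191 = 923981027.
N/211 = 4379057; 4379057 ≡ 174 (mod 211); 174·57 ≡ 1, so inverse 57.
N/227 = 4070401; 4070401 ≡ 64 (mod 227); 64·188 ≡ 1, so inverse 188.
N/101 = 9148327; 9148327 ≡ 50 (mod 101); 50·99 ≡ 1, so inverse 99.
N/191 = 4837597; 4837597 ≡ 140 (mod 191); 140·176 ≡ 1, so inverse 176.
x ≡ 142·4379057·57 + 98·4070401·188 + 35·9148327·99 + 85·4837597·176 = 214506559557.
214506559557 mod 923981027 = 142961293.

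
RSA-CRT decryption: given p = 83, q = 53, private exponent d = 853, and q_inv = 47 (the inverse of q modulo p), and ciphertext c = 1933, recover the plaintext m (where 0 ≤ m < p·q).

d_p = d mod (p−1) = 853 mod 82 = 33; d_q = d mod (q−1) = 21.
m₁ = c^(d_p) mod p: c ≡ 24 (mod 83), and 24^33 mod 83 = 66.
m₂ = c^(d_q) mod q: c ≡ 25 (mod 53), and 25^21 mod 53 = 40.
h = q_inv·(m₁ − m₂) mod p = 47·(66 − 40) mod 83 = 60.
m = m₂ + h·q = 40 + 60·53 = 3220.

3220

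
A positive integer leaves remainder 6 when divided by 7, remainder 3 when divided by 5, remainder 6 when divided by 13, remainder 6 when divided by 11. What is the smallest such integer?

From x ≡ 6 (mod 7) write x = 6 + 7t. Substituting into x ≡ 3 (mod 5) gives 7t ≡ 2 (mod 5), and since 2⁻¹ ≡ 3 (mod 5), t ≡ 1. Hence x ≡ 6 + 7·1 = 13 (mod 35).
From x ≡ 13 (mod 35) write x = 13 + 35t. Substituting into x ≡ 6 (mod 13) gives 35t ≡ 6 (mod 13), and since 9⁻¹ ≡ 3 (mod 13), t ≡ 5. Hence x ≡ 13 + 35·5 = 188 (mod 455).
From x ≡ 188 (mod 455) write x = 188 + 455t. Substituting into x ≡ 6 (mod 11) gives 455t ≡ 5 (mod 11), and since 4⁻¹ ≡ 3 (mod 11), t ≡ 4. Hence x ≡ 188 + 455·4 = 2008 (mod 5005).

2008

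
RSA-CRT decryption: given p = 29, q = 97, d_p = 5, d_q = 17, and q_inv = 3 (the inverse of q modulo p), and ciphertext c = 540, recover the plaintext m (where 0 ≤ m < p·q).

624

m₁ = c^(d_p) mod p: c ≡ 18 (mod 29), and 18^5 mod 29 = 15.
m₂ = c^(d_q) mod q: c ≡ 55 (mod 97), and 55^17 mod 97 = 42.
h = q_inv·(m₁ − m₂) mod p = 3·(15 − 42) mod 29 = 6.
m = m₂ + h·q = 42 + 6·97 = 624.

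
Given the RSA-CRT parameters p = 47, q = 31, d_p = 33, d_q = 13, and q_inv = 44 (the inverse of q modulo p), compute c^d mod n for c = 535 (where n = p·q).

m₁ = c^(d_p) mod p: c ≡ 18 (mod 47), and 18^33 mod 47 = 24.
m₂ = c^(d_q) mod q: c ≡ 8 (mod 31), and 8^13 mod 31 = 16.
h = q_inv·(m₁ − m₂) mod p = 44·(24 − 16) mod 47 = 23.
m = m₂ + h·q = 16 + 23·31 = 729.

729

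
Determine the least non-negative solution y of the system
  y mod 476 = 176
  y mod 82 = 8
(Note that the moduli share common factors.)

14932

gcd(476, 82) = 2 and 2 | (8 − 176), so the pair is consistent; merging gives y ≡ 14932 (mod 19516), where 19516 = lcm(476, 82).
The solution is unique modulo lcm(476, 82) = 19516.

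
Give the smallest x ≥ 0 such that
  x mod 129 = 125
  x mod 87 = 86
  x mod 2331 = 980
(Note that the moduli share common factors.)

1784195

Combine the congruences pairwise.
gcd(129, 87) = 3 and 3 | (86 − 125), so the pair is consistent; merging gives x ≡ 3479 (mod 3741), where 3741 = lcm(129, 87).
gcd(3741, 2331) = 3 and 3 | (980 − 3479), so the pair is consistent; merging gives x ≡ 1784195 (mod 2906757), where 2906757 = lcm(3741, 2331).
The solution is unique modulo lcm(129, 87, 2331) = 2906757.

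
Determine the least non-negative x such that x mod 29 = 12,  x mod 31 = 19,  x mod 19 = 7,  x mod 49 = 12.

764510

Combine the congruences pairwise.
From x ≡ 12 (mod 29) write x = 12 + 29t. Substituting into x ≡ 19 (mod 31) gives 29t ≡ 7 (mod 31), and since 29⁻¹ ≡ 15 (mod 31), t ≡ 12. Hence x ≡ 12 + 29·12 = 360 (mod 899).
From x ≡ 360 (mod 899) write x = 360 + 899t. Substituting into x ≡ 7 (mod 19) gives 899t ≡ 8 (mod 19), and since 6⁻¹ ≡ 16 (mod 19), t ≡ 14. Hence x ≡ 360 + 899·14 = 12946 (mod 17081).
From x ≡ 12946 (mod 17081) write x = 12946 + 17081t. Substituting into x ≡ 12 (mod 49) gives 17081t ≡ 2 (mod 49), and since 29⁻¹ ≡ 22 (mod 49), t ≡ 44. Hence x ≡ 12946 + 17081·44 = 764510 (mod 836969).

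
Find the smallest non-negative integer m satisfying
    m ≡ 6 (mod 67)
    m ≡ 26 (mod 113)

From m ≡ 6 (mod 67) write m = 6 + 67t. Substituting into m ≡ 26 (mod 113) gives 67t ≡ 20 (mod 113), and since 67⁻¹ ≡ 27 (mod 113), t ≡ 88. Hence m ≡ 6 + 67·88 = 5902 (mod 7571).

5902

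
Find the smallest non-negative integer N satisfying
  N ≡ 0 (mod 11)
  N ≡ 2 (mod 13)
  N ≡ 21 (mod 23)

From N ≡ 0 (mod 11) write N = 0 + 11t. Substituting into N ≡ 2 (mod 13) gives 11t ≡ 2 (mod 13), and since 11⁻¹ ≡ 6 (mod 13), t ≡ 12. Hence N ≡ 0 + 11·12 = 132 (mod 143).
From N ≡ 132 (mod 143) write N = 132 + 143t. Substituting into N ≡ 21 (mod 23) gives 143t ≡ 4 (mod 23), and since 5⁻¹ ≡ 14 (mod 23), t ≡ 10. Hence N ≡ 132 + 143·10 = 1562 (mod 3289).

1562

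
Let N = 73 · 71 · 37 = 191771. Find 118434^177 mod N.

Mod 73: 118434 ≡ 28; by Fermat, exponent reduces to 177 mod 72 = 33; 28^33 ≡ 7 (mod 73).
Mod 71: 118434 ≡ 6; by Fermat, exponent reduces to 177 mod 70 = 37; 6^37 ≡ 36 (mod 71).
Mod 37: 118434 ≡ 34; by Fermat, exponent reduces to 177 mod 36 = 33; 34^33 ≡ 26 (mod 37).
Combine by CRT: x ≡ 7 (mod 73), x ≡ 36 (mod 71), x ≡ 26 (mod 37) ⇒ x ≡ 122866 (mod 191771).

122866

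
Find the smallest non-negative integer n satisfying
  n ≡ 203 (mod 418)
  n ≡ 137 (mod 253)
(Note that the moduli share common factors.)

7727

Combine the congruences pairwise.
gcd(418, 253) = 11 and 11 | (137 − 203), so the pair is consistent; merging gives n ≡ 7727 (mod 9614), where 9614 = lcm(418, 253).
The solution is unique modulo lcm(418, 253) = 9614.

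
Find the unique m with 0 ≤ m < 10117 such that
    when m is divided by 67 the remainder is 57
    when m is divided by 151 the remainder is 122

1330

Combine the congruences pairwise.
From m ≡ 57 (mod 67) write m = 57 + 67t. Substituting into m ≡ 122 (mod 151) gives 67t ≡ 65 (mod 151), and since 67⁻¹ ≡ 142 (mod 151), t ≡ 19. Hence m ≡ 57 + 67·19 = 1330 (mod 10117).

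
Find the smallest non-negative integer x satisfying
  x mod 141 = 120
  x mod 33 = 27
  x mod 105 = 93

Combine the congruences pairwise.
gcd(141, 33) = 3 and 3 | (27 − 120), so the pair is consistent; merging gives x ≡ 1248 (mod 1551), where 1551 = lcm(141, 33).
gcd(1551, 105) = 3 and 3 | (93 − 1248), so the pair is consistent; merging gives x ≡ 1248 (mod 54285), where 54285 = lcm(1551, 105).
The solution is unique modulo lcm(141, 33, 105) = 54285.

1248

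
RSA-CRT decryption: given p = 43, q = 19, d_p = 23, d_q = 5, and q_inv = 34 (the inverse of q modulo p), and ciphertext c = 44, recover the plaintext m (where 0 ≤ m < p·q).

689

m₁ = c^(d_p) mod p: c ≡ 1 (mod 43), and 1^23 mod 43 = 1.
m₂ = c^(d_q) mod q: c ≡ 6 (mod 19), and 6^5 mod 19 = 5.
h = q_inv·(m₁ − m₂) mod p = 34·(1 − 5) mod 43 = 36.
m = m₂ + h·q = 5 + 36·19 = 689.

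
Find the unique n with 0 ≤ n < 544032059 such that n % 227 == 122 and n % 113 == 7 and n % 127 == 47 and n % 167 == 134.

The moduli are pairwise coprime; M = 227·113·127·167 = 544032059.
M/227 = 2396617; 2396617 ≡ 178 (mod 227); 178·88 ≡ 1, so inverse 88.
M/113 = 4814443; 4814443 ≡ 78 (mod 113); 78·71 ≡ 1, so inverse 71.
M/127 = 4283717; 4283717 ≡ 7 (mod 127); 7·109 ≡ 1, so inverse 109.
M/167 = 3257677; 3257677 ≡ 8 (mod 167); 8·21 ≡ 1, so inverse 21.
n ≡ 122·2396617·88 + 7·4814443·71 + 47·4283717·109 + 134·3257677·21 = 59235443552.
59235443552 mod 544032059 = 479981180.

479981180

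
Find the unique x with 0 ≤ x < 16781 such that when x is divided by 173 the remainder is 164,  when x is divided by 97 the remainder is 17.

From x ≡ 164 (mod 173) write x = 164 + 173t. Substituting into x ≡ 17 (mod 97) gives 173t ≡ 47 (mod 97), and since 76⁻¹ ≡ 60 (mod 97), t ≡ 7. Hence x ≡ 164 + 173·7 = 1375 (mod 16781).

1375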